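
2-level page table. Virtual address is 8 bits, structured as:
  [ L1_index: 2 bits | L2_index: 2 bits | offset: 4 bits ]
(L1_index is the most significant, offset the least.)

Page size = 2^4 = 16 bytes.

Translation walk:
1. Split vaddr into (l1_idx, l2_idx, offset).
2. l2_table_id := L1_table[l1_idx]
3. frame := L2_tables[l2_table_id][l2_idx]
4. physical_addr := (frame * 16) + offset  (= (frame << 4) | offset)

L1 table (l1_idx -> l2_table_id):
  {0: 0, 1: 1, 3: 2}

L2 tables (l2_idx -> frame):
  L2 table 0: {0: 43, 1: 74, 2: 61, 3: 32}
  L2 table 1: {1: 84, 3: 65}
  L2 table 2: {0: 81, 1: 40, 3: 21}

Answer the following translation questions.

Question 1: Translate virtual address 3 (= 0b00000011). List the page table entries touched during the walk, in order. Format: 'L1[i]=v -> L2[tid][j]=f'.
Answer: L1[0]=0 -> L2[0][0]=43

Derivation:
vaddr = 3 = 0b00000011
Split: l1_idx=0, l2_idx=0, offset=3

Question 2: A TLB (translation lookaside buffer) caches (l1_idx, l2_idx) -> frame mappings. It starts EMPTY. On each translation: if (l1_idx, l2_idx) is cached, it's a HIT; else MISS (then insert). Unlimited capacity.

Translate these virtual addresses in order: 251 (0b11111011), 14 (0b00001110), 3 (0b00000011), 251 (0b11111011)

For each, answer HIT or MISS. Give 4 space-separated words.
Answer: MISS MISS HIT HIT

Derivation:
vaddr=251: (3,3) not in TLB -> MISS, insert
vaddr=14: (0,0) not in TLB -> MISS, insert
vaddr=3: (0,0) in TLB -> HIT
vaddr=251: (3,3) in TLB -> HIT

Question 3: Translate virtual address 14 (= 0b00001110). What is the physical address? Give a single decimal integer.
vaddr = 14 = 0b00001110
Split: l1_idx=0, l2_idx=0, offset=14
L1[0] = 0
L2[0][0] = 43
paddr = 43 * 16 + 14 = 702

Answer: 702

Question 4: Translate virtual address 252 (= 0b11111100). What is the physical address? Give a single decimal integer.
Answer: 348

Derivation:
vaddr = 252 = 0b11111100
Split: l1_idx=3, l2_idx=3, offset=12
L1[3] = 2
L2[2][3] = 21
paddr = 21 * 16 + 12 = 348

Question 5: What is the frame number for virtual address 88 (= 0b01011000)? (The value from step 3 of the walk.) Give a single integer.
Answer: 84

Derivation:
vaddr = 88: l1_idx=1, l2_idx=1
L1[1] = 1; L2[1][1] = 84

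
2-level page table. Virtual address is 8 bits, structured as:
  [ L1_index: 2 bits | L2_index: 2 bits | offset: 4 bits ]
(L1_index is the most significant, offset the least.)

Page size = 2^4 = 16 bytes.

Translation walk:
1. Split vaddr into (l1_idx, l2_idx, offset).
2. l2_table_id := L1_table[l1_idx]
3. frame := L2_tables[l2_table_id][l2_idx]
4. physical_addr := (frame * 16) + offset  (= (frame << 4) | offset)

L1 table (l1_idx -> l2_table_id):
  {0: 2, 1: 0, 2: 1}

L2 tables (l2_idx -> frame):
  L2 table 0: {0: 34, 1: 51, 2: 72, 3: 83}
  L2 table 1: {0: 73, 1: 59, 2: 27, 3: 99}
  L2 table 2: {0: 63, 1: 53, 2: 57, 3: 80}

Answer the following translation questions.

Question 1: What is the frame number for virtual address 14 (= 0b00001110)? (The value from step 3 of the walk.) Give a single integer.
vaddr = 14: l1_idx=0, l2_idx=0
L1[0] = 2; L2[2][0] = 63

Answer: 63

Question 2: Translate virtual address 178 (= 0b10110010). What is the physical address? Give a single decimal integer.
Answer: 1586

Derivation:
vaddr = 178 = 0b10110010
Split: l1_idx=2, l2_idx=3, offset=2
L1[2] = 1
L2[1][3] = 99
paddr = 99 * 16 + 2 = 1586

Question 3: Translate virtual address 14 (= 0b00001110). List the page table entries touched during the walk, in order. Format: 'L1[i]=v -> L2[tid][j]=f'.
Answer: L1[0]=2 -> L2[2][0]=63

Derivation:
vaddr = 14 = 0b00001110
Split: l1_idx=0, l2_idx=0, offset=14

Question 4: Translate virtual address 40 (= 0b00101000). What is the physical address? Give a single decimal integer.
Answer: 920

Derivation:
vaddr = 40 = 0b00101000
Split: l1_idx=0, l2_idx=2, offset=8
L1[0] = 2
L2[2][2] = 57
paddr = 57 * 16 + 8 = 920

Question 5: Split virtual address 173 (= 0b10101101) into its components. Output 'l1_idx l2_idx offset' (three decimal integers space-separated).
vaddr = 173 = 0b10101101
  top 2 bits -> l1_idx = 2
  next 2 bits -> l2_idx = 2
  bottom 4 bits -> offset = 13

Answer: 2 2 13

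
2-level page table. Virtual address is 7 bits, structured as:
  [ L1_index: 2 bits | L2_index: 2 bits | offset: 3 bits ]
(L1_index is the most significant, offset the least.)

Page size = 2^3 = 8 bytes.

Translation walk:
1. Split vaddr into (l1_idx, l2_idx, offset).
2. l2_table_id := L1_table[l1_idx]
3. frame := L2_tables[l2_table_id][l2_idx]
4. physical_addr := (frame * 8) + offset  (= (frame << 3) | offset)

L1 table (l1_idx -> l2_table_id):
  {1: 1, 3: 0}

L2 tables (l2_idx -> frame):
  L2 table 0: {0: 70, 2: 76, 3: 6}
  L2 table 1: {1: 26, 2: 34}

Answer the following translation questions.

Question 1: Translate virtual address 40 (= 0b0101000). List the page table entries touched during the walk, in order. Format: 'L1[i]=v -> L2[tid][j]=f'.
vaddr = 40 = 0b0101000
Split: l1_idx=1, l2_idx=1, offset=0

Answer: L1[1]=1 -> L2[1][1]=26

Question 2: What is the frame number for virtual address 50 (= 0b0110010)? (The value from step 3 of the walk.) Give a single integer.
vaddr = 50: l1_idx=1, l2_idx=2
L1[1] = 1; L2[1][2] = 34

Answer: 34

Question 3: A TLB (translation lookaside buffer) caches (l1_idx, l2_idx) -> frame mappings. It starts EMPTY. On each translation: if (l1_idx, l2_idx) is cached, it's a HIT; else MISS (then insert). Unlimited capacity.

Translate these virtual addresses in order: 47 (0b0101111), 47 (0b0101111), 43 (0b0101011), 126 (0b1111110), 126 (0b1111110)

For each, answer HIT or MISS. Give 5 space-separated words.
vaddr=47: (1,1) not in TLB -> MISS, insert
vaddr=47: (1,1) in TLB -> HIT
vaddr=43: (1,1) in TLB -> HIT
vaddr=126: (3,3) not in TLB -> MISS, insert
vaddr=126: (3,3) in TLB -> HIT

Answer: MISS HIT HIT MISS HIT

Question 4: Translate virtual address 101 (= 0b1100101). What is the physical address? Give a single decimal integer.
Answer: 565

Derivation:
vaddr = 101 = 0b1100101
Split: l1_idx=3, l2_idx=0, offset=5
L1[3] = 0
L2[0][0] = 70
paddr = 70 * 8 + 5 = 565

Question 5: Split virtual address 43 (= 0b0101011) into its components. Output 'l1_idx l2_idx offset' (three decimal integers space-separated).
vaddr = 43 = 0b0101011
  top 2 bits -> l1_idx = 1
  next 2 bits -> l2_idx = 1
  bottom 3 bits -> offset = 3

Answer: 1 1 3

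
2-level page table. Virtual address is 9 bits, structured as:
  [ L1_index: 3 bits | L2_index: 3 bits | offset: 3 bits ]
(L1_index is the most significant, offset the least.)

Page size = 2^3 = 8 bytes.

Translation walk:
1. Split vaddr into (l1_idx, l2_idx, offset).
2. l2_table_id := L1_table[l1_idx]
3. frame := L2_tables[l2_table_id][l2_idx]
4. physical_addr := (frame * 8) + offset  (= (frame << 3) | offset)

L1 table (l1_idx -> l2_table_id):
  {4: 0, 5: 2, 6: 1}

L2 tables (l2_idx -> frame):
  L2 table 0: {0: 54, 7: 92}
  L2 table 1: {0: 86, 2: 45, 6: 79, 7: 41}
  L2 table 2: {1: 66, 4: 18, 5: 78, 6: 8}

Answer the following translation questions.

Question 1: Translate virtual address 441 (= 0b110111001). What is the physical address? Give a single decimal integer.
vaddr = 441 = 0b110111001
Split: l1_idx=6, l2_idx=7, offset=1
L1[6] = 1
L2[1][7] = 41
paddr = 41 * 8 + 1 = 329

Answer: 329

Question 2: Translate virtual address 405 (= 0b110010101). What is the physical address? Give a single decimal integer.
vaddr = 405 = 0b110010101
Split: l1_idx=6, l2_idx=2, offset=5
L1[6] = 1
L2[1][2] = 45
paddr = 45 * 8 + 5 = 365

Answer: 365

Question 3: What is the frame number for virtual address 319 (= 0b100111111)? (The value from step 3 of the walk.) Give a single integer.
vaddr = 319: l1_idx=4, l2_idx=7
L1[4] = 0; L2[0][7] = 92

Answer: 92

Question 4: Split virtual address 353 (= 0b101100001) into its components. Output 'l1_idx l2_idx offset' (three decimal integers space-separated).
vaddr = 353 = 0b101100001
  top 3 bits -> l1_idx = 5
  next 3 bits -> l2_idx = 4
  bottom 3 bits -> offset = 1

Answer: 5 4 1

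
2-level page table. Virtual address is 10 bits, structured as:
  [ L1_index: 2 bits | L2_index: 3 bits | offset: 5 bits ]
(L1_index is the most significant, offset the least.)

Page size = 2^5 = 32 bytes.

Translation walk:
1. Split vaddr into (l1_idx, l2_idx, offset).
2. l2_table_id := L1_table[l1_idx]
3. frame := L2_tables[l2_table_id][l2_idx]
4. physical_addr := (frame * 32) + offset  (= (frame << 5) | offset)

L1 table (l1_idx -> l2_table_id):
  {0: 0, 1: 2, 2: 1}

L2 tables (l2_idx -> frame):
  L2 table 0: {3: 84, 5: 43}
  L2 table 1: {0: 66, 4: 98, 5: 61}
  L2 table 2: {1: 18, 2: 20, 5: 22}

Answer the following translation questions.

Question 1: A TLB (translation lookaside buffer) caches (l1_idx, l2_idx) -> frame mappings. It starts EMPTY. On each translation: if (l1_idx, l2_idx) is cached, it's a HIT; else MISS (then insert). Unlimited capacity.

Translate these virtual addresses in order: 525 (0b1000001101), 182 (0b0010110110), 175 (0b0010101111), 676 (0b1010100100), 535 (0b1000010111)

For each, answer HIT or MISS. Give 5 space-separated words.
vaddr=525: (2,0) not in TLB -> MISS, insert
vaddr=182: (0,5) not in TLB -> MISS, insert
vaddr=175: (0,5) in TLB -> HIT
vaddr=676: (2,5) not in TLB -> MISS, insert
vaddr=535: (2,0) in TLB -> HIT

Answer: MISS MISS HIT MISS HIT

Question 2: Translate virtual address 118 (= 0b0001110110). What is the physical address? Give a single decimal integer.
Answer: 2710

Derivation:
vaddr = 118 = 0b0001110110
Split: l1_idx=0, l2_idx=3, offset=22
L1[0] = 0
L2[0][3] = 84
paddr = 84 * 32 + 22 = 2710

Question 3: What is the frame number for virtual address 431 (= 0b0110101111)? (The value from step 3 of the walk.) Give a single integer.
Answer: 22

Derivation:
vaddr = 431: l1_idx=1, l2_idx=5
L1[1] = 2; L2[2][5] = 22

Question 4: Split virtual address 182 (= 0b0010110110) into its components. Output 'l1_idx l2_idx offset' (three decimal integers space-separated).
vaddr = 182 = 0b0010110110
  top 2 bits -> l1_idx = 0
  next 3 bits -> l2_idx = 5
  bottom 5 bits -> offset = 22

Answer: 0 5 22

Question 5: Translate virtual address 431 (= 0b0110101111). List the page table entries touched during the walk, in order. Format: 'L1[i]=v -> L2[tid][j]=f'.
Answer: L1[1]=2 -> L2[2][5]=22

Derivation:
vaddr = 431 = 0b0110101111
Split: l1_idx=1, l2_idx=5, offset=15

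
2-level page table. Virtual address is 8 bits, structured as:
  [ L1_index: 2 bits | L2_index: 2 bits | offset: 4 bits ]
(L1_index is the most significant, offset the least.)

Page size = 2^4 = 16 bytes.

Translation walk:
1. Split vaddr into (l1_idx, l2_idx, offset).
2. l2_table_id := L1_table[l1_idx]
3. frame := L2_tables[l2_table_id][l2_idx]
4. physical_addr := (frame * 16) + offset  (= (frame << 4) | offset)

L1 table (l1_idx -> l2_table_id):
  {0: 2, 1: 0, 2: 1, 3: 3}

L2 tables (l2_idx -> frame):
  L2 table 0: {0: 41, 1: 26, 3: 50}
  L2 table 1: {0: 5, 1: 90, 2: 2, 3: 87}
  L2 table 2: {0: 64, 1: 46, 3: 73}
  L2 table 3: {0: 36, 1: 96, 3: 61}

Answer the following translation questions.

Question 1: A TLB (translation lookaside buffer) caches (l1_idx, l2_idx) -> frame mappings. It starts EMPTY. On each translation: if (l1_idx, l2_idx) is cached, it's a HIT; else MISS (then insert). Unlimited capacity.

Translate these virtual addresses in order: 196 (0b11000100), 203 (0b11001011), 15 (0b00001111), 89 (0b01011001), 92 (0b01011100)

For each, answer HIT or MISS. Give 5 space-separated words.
vaddr=196: (3,0) not in TLB -> MISS, insert
vaddr=203: (3,0) in TLB -> HIT
vaddr=15: (0,0) not in TLB -> MISS, insert
vaddr=89: (1,1) not in TLB -> MISS, insert
vaddr=92: (1,1) in TLB -> HIT

Answer: MISS HIT MISS MISS HIT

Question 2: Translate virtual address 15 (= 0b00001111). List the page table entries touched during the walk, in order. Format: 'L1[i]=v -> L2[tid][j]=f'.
Answer: L1[0]=2 -> L2[2][0]=64

Derivation:
vaddr = 15 = 0b00001111
Split: l1_idx=0, l2_idx=0, offset=15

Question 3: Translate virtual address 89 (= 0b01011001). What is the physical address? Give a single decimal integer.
Answer: 425

Derivation:
vaddr = 89 = 0b01011001
Split: l1_idx=1, l2_idx=1, offset=9
L1[1] = 0
L2[0][1] = 26
paddr = 26 * 16 + 9 = 425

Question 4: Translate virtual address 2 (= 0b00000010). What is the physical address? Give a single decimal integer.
Answer: 1026

Derivation:
vaddr = 2 = 0b00000010
Split: l1_idx=0, l2_idx=0, offset=2
L1[0] = 2
L2[2][0] = 64
paddr = 64 * 16 + 2 = 1026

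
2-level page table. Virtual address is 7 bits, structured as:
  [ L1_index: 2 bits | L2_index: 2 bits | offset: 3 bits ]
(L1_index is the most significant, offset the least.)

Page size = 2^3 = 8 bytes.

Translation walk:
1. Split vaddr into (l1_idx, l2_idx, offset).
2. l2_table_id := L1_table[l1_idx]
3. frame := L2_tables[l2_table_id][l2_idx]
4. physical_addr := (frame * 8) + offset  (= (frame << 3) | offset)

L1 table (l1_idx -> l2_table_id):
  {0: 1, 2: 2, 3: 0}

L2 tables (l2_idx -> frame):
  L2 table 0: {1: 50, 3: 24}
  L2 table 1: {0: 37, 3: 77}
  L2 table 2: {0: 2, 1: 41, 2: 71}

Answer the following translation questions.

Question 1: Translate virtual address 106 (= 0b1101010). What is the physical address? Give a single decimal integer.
vaddr = 106 = 0b1101010
Split: l1_idx=3, l2_idx=1, offset=2
L1[3] = 0
L2[0][1] = 50
paddr = 50 * 8 + 2 = 402

Answer: 402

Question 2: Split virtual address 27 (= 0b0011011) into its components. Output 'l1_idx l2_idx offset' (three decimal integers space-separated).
Answer: 0 3 3

Derivation:
vaddr = 27 = 0b0011011
  top 2 bits -> l1_idx = 0
  next 2 bits -> l2_idx = 3
  bottom 3 bits -> offset = 3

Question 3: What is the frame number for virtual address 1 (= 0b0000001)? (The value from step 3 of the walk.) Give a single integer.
Answer: 37

Derivation:
vaddr = 1: l1_idx=0, l2_idx=0
L1[0] = 1; L2[1][0] = 37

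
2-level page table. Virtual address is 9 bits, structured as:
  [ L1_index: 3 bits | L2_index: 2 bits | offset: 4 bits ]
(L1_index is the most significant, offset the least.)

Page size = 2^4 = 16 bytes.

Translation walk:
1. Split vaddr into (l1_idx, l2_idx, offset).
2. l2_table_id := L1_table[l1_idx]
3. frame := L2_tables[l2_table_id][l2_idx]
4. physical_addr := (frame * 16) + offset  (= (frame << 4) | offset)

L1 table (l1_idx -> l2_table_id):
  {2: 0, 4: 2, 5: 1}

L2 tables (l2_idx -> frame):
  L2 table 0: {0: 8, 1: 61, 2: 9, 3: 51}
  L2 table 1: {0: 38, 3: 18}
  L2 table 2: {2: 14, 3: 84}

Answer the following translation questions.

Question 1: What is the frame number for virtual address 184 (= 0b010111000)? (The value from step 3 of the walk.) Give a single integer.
vaddr = 184: l1_idx=2, l2_idx=3
L1[2] = 0; L2[0][3] = 51

Answer: 51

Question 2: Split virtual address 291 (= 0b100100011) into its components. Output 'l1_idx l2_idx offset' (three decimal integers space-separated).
vaddr = 291 = 0b100100011
  top 3 bits -> l1_idx = 4
  next 2 bits -> l2_idx = 2
  bottom 4 bits -> offset = 3

Answer: 4 2 3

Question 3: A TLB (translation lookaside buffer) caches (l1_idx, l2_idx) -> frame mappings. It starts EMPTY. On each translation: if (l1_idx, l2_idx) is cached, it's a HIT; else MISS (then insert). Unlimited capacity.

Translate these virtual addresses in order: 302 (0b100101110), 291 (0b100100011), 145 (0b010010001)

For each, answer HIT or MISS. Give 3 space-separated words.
vaddr=302: (4,2) not in TLB -> MISS, insert
vaddr=291: (4,2) in TLB -> HIT
vaddr=145: (2,1) not in TLB -> MISS, insert

Answer: MISS HIT MISS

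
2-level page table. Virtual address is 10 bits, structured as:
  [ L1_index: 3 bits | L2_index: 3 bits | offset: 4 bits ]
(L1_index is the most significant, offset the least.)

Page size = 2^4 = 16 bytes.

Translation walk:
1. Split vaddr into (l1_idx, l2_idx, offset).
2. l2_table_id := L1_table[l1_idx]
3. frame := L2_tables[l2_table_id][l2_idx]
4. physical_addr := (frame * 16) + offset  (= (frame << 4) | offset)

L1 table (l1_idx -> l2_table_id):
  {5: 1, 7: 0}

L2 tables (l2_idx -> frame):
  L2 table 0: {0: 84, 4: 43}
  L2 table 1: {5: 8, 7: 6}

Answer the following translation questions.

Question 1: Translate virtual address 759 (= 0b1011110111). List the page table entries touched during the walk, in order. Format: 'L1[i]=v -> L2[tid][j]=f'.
vaddr = 759 = 0b1011110111
Split: l1_idx=5, l2_idx=7, offset=7

Answer: L1[5]=1 -> L2[1][7]=6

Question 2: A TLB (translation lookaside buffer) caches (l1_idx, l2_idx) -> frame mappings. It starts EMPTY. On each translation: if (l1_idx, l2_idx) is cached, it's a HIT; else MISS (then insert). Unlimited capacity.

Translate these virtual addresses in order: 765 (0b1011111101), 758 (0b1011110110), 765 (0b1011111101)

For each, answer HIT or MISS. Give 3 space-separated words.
Answer: MISS HIT HIT

Derivation:
vaddr=765: (5,7) not in TLB -> MISS, insert
vaddr=758: (5,7) in TLB -> HIT
vaddr=765: (5,7) in TLB -> HIT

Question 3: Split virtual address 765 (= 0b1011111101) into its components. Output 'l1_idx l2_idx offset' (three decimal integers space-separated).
vaddr = 765 = 0b1011111101
  top 3 bits -> l1_idx = 5
  next 3 bits -> l2_idx = 7
  bottom 4 bits -> offset = 13

Answer: 5 7 13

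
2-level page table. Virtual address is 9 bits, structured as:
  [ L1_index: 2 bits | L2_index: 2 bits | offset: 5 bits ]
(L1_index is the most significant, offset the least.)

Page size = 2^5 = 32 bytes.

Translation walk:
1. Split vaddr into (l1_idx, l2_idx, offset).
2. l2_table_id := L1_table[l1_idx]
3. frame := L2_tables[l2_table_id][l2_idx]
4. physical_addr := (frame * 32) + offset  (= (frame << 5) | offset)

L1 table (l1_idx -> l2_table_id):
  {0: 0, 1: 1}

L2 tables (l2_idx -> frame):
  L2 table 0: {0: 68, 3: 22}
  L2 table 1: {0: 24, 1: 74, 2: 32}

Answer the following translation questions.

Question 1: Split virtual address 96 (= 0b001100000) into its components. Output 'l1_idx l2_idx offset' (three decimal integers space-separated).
vaddr = 96 = 0b001100000
  top 2 bits -> l1_idx = 0
  next 2 bits -> l2_idx = 3
  bottom 5 bits -> offset = 0

Answer: 0 3 0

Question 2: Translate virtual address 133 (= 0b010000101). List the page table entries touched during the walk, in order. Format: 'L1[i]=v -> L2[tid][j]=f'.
Answer: L1[1]=1 -> L2[1][0]=24

Derivation:
vaddr = 133 = 0b010000101
Split: l1_idx=1, l2_idx=0, offset=5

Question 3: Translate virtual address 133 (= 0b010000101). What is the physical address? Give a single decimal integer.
vaddr = 133 = 0b010000101
Split: l1_idx=1, l2_idx=0, offset=5
L1[1] = 1
L2[1][0] = 24
paddr = 24 * 32 + 5 = 773

Answer: 773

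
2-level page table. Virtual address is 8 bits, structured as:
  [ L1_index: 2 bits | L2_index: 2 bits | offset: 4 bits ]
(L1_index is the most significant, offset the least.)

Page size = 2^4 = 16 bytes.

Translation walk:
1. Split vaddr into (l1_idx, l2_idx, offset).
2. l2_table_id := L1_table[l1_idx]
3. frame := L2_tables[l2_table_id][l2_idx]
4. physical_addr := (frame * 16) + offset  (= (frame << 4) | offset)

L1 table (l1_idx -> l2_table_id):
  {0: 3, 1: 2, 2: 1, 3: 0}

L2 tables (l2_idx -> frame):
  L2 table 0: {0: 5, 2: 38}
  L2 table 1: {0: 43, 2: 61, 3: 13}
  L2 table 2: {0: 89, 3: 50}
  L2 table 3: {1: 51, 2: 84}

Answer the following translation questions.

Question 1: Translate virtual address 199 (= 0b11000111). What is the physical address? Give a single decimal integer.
Answer: 87

Derivation:
vaddr = 199 = 0b11000111
Split: l1_idx=3, l2_idx=0, offset=7
L1[3] = 0
L2[0][0] = 5
paddr = 5 * 16 + 7 = 87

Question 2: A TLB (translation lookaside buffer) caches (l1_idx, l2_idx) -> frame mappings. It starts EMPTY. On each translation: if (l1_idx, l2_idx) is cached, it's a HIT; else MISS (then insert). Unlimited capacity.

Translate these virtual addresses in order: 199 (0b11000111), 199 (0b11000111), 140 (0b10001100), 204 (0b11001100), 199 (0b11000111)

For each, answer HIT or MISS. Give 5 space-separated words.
Answer: MISS HIT MISS HIT HIT

Derivation:
vaddr=199: (3,0) not in TLB -> MISS, insert
vaddr=199: (3,0) in TLB -> HIT
vaddr=140: (2,0) not in TLB -> MISS, insert
vaddr=204: (3,0) in TLB -> HIT
vaddr=199: (3,0) in TLB -> HIT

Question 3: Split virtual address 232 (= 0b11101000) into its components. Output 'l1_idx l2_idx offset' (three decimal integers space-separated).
vaddr = 232 = 0b11101000
  top 2 bits -> l1_idx = 3
  next 2 bits -> l2_idx = 2
  bottom 4 bits -> offset = 8

Answer: 3 2 8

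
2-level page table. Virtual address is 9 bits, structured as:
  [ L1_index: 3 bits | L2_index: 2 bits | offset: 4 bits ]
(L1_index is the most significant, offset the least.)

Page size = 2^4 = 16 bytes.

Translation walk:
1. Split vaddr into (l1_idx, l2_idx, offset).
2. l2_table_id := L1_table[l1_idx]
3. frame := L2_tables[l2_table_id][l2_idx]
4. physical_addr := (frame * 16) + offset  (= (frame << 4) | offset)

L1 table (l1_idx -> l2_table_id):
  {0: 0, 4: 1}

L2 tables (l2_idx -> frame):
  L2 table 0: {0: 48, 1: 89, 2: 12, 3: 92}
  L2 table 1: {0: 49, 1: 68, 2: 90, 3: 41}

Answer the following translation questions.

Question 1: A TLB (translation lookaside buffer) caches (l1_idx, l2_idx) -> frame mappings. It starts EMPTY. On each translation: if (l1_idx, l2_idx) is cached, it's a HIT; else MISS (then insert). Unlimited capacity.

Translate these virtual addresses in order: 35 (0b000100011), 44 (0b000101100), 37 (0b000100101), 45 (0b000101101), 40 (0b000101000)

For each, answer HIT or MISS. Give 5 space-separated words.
vaddr=35: (0,2) not in TLB -> MISS, insert
vaddr=44: (0,2) in TLB -> HIT
vaddr=37: (0,2) in TLB -> HIT
vaddr=45: (0,2) in TLB -> HIT
vaddr=40: (0,2) in TLB -> HIT

Answer: MISS HIT HIT HIT HIT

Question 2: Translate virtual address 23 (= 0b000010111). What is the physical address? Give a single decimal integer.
Answer: 1431

Derivation:
vaddr = 23 = 0b000010111
Split: l1_idx=0, l2_idx=1, offset=7
L1[0] = 0
L2[0][1] = 89
paddr = 89 * 16 + 7 = 1431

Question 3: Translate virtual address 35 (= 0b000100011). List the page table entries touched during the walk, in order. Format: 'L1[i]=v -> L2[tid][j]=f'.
vaddr = 35 = 0b000100011
Split: l1_idx=0, l2_idx=2, offset=3

Answer: L1[0]=0 -> L2[0][2]=12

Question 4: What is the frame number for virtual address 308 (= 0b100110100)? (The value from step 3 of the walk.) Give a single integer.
Answer: 41

Derivation:
vaddr = 308: l1_idx=4, l2_idx=3
L1[4] = 1; L2[1][3] = 41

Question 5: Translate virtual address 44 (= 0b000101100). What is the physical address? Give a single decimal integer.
Answer: 204

Derivation:
vaddr = 44 = 0b000101100
Split: l1_idx=0, l2_idx=2, offset=12
L1[0] = 0
L2[0][2] = 12
paddr = 12 * 16 + 12 = 204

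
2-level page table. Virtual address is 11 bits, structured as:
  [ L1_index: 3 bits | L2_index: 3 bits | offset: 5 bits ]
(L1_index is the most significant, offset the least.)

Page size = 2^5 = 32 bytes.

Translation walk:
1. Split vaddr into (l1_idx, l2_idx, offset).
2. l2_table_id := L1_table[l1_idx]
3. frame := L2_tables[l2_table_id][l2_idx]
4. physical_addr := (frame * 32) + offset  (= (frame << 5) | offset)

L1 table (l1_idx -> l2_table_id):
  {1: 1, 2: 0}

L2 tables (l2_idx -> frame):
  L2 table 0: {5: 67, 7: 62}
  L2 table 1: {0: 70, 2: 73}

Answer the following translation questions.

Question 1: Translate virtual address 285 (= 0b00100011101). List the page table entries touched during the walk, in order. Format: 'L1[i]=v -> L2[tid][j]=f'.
vaddr = 285 = 0b00100011101
Split: l1_idx=1, l2_idx=0, offset=29

Answer: L1[1]=1 -> L2[1][0]=70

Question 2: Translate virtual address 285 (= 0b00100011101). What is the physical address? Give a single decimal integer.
Answer: 2269

Derivation:
vaddr = 285 = 0b00100011101
Split: l1_idx=1, l2_idx=0, offset=29
L1[1] = 1
L2[1][0] = 70
paddr = 70 * 32 + 29 = 2269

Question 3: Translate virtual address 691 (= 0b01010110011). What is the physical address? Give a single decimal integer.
Answer: 2163

Derivation:
vaddr = 691 = 0b01010110011
Split: l1_idx=2, l2_idx=5, offset=19
L1[2] = 0
L2[0][5] = 67
paddr = 67 * 32 + 19 = 2163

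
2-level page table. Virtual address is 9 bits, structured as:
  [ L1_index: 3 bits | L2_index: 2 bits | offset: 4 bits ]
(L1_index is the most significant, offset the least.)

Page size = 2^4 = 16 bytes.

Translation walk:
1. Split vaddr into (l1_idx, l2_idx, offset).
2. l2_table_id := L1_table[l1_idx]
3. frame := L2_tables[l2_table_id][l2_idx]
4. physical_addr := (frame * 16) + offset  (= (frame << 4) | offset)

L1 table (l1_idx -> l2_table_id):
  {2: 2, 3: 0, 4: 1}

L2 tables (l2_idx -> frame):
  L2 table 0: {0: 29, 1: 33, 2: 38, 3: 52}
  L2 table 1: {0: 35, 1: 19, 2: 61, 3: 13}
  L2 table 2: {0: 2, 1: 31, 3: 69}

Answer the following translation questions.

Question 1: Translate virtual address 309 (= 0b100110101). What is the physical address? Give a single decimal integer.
vaddr = 309 = 0b100110101
Split: l1_idx=4, l2_idx=3, offset=5
L1[4] = 1
L2[1][3] = 13
paddr = 13 * 16 + 5 = 213

Answer: 213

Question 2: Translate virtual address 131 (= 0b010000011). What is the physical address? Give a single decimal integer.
vaddr = 131 = 0b010000011
Split: l1_idx=2, l2_idx=0, offset=3
L1[2] = 2
L2[2][0] = 2
paddr = 2 * 16 + 3 = 35

Answer: 35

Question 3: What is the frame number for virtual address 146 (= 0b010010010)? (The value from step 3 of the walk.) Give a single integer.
vaddr = 146: l1_idx=2, l2_idx=1
L1[2] = 2; L2[2][1] = 31

Answer: 31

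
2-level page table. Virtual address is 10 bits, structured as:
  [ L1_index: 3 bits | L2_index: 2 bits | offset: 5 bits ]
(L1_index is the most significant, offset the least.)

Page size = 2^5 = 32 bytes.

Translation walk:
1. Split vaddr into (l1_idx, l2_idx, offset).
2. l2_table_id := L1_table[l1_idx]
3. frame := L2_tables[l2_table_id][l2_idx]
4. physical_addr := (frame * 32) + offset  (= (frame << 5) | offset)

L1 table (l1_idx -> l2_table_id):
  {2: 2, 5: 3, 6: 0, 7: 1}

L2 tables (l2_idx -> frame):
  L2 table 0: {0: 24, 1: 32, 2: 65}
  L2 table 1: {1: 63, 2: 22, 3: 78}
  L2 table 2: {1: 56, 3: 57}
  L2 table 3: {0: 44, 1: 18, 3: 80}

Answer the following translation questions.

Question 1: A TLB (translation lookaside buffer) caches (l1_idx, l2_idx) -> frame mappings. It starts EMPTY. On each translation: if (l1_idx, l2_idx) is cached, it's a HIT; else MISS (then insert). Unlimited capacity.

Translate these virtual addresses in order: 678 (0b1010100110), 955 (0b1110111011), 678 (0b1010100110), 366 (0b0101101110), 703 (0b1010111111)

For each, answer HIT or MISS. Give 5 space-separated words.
vaddr=678: (5,1) not in TLB -> MISS, insert
vaddr=955: (7,1) not in TLB -> MISS, insert
vaddr=678: (5,1) in TLB -> HIT
vaddr=366: (2,3) not in TLB -> MISS, insert
vaddr=703: (5,1) in TLB -> HIT

Answer: MISS MISS HIT MISS HIT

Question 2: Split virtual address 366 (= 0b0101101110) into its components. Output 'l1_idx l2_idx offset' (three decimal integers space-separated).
vaddr = 366 = 0b0101101110
  top 3 bits -> l1_idx = 2
  next 2 bits -> l2_idx = 3
  bottom 5 bits -> offset = 14

Answer: 2 3 14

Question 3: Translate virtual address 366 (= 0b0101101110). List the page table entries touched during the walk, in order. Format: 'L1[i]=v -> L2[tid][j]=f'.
vaddr = 366 = 0b0101101110
Split: l1_idx=2, l2_idx=3, offset=14

Answer: L1[2]=2 -> L2[2][3]=57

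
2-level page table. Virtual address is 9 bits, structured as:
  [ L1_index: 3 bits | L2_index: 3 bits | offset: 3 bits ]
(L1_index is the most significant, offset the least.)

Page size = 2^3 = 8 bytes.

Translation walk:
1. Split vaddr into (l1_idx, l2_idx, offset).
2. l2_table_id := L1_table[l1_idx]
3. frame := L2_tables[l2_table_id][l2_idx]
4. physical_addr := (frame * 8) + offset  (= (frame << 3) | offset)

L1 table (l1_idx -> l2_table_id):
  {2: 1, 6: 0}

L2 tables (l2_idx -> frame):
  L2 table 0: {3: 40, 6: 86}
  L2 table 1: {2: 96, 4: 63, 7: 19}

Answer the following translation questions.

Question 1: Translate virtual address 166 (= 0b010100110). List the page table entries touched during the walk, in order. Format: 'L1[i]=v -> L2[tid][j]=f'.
vaddr = 166 = 0b010100110
Split: l1_idx=2, l2_idx=4, offset=6

Answer: L1[2]=1 -> L2[1][4]=63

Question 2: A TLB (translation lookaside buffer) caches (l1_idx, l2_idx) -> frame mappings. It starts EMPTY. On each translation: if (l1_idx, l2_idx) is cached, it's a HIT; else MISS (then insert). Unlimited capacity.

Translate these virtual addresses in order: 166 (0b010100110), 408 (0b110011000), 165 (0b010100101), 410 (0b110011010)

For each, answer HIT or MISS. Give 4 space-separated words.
Answer: MISS MISS HIT HIT

Derivation:
vaddr=166: (2,4) not in TLB -> MISS, insert
vaddr=408: (6,3) not in TLB -> MISS, insert
vaddr=165: (2,4) in TLB -> HIT
vaddr=410: (6,3) in TLB -> HIT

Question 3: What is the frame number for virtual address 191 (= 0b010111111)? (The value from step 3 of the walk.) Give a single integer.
vaddr = 191: l1_idx=2, l2_idx=7
L1[2] = 1; L2[1][7] = 19

Answer: 19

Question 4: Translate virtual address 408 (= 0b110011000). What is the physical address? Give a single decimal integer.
vaddr = 408 = 0b110011000
Split: l1_idx=6, l2_idx=3, offset=0
L1[6] = 0
L2[0][3] = 40
paddr = 40 * 8 + 0 = 320

Answer: 320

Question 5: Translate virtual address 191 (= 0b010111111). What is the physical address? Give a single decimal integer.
Answer: 159

Derivation:
vaddr = 191 = 0b010111111
Split: l1_idx=2, l2_idx=7, offset=7
L1[2] = 1
L2[1][7] = 19
paddr = 19 * 8 + 7 = 159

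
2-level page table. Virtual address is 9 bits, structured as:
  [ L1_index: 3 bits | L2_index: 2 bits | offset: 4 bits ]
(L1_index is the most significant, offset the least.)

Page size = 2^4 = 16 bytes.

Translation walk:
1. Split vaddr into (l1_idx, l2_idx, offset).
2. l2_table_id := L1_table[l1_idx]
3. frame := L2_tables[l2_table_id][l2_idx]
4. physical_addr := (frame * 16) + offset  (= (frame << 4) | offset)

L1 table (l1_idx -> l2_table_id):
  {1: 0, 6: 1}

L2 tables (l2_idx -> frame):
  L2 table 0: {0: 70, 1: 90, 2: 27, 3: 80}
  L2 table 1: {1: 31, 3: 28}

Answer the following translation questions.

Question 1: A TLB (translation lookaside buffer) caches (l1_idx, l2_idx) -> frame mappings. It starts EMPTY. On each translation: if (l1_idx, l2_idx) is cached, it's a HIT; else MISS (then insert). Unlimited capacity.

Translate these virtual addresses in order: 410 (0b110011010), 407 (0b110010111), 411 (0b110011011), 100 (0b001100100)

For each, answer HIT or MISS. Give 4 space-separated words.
Answer: MISS HIT HIT MISS

Derivation:
vaddr=410: (6,1) not in TLB -> MISS, insert
vaddr=407: (6,1) in TLB -> HIT
vaddr=411: (6,1) in TLB -> HIT
vaddr=100: (1,2) not in TLB -> MISS, insert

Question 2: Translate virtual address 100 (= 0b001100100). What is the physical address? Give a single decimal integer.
vaddr = 100 = 0b001100100
Split: l1_idx=1, l2_idx=2, offset=4
L1[1] = 0
L2[0][2] = 27
paddr = 27 * 16 + 4 = 436

Answer: 436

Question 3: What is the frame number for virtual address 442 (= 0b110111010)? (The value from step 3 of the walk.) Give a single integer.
Answer: 28

Derivation:
vaddr = 442: l1_idx=6, l2_idx=3
L1[6] = 1; L2[1][3] = 28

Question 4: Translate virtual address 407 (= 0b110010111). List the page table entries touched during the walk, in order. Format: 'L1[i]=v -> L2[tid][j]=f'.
vaddr = 407 = 0b110010111
Split: l1_idx=6, l2_idx=1, offset=7

Answer: L1[6]=1 -> L2[1][1]=31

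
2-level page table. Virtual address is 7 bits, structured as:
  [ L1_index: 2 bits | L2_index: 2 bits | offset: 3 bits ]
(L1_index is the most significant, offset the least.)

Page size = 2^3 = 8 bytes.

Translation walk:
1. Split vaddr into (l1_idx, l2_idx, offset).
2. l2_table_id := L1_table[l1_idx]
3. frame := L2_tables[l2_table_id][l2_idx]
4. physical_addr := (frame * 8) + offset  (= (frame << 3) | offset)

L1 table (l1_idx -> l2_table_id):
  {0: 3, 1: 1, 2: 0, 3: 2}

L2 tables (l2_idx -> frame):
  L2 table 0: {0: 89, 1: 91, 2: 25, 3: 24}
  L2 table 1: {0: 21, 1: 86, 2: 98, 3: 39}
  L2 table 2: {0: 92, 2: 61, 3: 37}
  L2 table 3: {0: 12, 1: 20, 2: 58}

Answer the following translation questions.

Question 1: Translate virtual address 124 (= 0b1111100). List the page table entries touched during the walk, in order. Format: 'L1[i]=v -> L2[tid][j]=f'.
vaddr = 124 = 0b1111100
Split: l1_idx=3, l2_idx=3, offset=4

Answer: L1[3]=2 -> L2[2][3]=37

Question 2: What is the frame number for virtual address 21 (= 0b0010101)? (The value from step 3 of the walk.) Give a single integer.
vaddr = 21: l1_idx=0, l2_idx=2
L1[0] = 3; L2[3][2] = 58

Answer: 58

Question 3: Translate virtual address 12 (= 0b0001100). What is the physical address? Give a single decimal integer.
Answer: 164

Derivation:
vaddr = 12 = 0b0001100
Split: l1_idx=0, l2_idx=1, offset=4
L1[0] = 3
L2[3][1] = 20
paddr = 20 * 8 + 4 = 164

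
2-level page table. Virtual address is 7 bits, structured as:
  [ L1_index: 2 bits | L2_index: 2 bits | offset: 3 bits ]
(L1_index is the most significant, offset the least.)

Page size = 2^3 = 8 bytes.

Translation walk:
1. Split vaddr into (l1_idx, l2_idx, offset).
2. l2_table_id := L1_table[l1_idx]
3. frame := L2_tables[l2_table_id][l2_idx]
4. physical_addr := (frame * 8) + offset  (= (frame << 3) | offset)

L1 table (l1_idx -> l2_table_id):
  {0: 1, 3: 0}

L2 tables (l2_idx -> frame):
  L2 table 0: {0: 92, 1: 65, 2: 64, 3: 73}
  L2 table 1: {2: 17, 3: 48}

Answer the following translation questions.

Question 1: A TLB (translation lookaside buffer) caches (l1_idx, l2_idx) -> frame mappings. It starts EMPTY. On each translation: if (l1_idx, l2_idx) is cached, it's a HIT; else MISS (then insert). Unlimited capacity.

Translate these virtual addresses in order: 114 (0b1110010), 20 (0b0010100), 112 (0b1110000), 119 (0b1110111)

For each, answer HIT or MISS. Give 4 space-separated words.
Answer: MISS MISS HIT HIT

Derivation:
vaddr=114: (3,2) not in TLB -> MISS, insert
vaddr=20: (0,2) not in TLB -> MISS, insert
vaddr=112: (3,2) in TLB -> HIT
vaddr=119: (3,2) in TLB -> HIT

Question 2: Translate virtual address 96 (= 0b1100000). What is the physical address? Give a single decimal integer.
vaddr = 96 = 0b1100000
Split: l1_idx=3, l2_idx=0, offset=0
L1[3] = 0
L2[0][0] = 92
paddr = 92 * 8 + 0 = 736

Answer: 736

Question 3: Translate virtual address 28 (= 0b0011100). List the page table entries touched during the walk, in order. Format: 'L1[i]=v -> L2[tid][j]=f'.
Answer: L1[0]=1 -> L2[1][3]=48

Derivation:
vaddr = 28 = 0b0011100
Split: l1_idx=0, l2_idx=3, offset=4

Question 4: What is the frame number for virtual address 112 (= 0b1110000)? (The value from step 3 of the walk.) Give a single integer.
Answer: 64

Derivation:
vaddr = 112: l1_idx=3, l2_idx=2
L1[3] = 0; L2[0][2] = 64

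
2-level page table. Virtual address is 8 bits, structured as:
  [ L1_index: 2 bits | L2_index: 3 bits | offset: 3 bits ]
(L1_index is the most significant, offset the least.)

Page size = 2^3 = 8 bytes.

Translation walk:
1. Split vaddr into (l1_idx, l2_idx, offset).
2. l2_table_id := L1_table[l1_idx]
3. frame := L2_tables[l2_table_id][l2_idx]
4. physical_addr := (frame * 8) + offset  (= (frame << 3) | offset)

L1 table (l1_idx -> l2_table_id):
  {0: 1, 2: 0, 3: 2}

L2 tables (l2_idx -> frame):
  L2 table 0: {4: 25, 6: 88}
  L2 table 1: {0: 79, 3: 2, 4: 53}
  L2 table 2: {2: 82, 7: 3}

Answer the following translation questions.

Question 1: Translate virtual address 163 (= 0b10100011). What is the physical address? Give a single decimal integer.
vaddr = 163 = 0b10100011
Split: l1_idx=2, l2_idx=4, offset=3
L1[2] = 0
L2[0][4] = 25
paddr = 25 * 8 + 3 = 203

Answer: 203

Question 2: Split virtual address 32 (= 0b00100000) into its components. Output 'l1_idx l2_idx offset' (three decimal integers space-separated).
Answer: 0 4 0

Derivation:
vaddr = 32 = 0b00100000
  top 2 bits -> l1_idx = 0
  next 3 bits -> l2_idx = 4
  bottom 3 bits -> offset = 0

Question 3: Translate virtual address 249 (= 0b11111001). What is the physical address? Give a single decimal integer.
Answer: 25

Derivation:
vaddr = 249 = 0b11111001
Split: l1_idx=3, l2_idx=7, offset=1
L1[3] = 2
L2[2][7] = 3
paddr = 3 * 8 + 1 = 25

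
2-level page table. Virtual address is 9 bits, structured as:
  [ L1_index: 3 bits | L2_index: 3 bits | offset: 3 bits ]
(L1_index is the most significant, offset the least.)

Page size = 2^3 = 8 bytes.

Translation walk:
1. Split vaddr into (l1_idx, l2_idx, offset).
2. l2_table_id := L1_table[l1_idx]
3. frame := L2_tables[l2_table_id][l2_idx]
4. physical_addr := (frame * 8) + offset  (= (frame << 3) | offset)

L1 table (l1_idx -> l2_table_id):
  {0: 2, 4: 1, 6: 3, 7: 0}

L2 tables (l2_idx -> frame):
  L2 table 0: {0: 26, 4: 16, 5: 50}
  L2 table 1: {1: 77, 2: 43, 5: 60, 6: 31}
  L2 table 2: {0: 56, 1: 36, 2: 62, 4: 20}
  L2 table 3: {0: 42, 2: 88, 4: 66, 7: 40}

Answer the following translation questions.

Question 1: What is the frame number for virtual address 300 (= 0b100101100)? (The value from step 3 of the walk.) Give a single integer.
Answer: 60

Derivation:
vaddr = 300: l1_idx=4, l2_idx=5
L1[4] = 1; L2[1][5] = 60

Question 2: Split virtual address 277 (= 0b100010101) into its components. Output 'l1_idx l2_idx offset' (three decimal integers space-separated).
vaddr = 277 = 0b100010101
  top 3 bits -> l1_idx = 4
  next 3 bits -> l2_idx = 2
  bottom 3 bits -> offset = 5

Answer: 4 2 5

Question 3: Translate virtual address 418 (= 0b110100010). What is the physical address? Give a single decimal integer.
Answer: 530

Derivation:
vaddr = 418 = 0b110100010
Split: l1_idx=6, l2_idx=4, offset=2
L1[6] = 3
L2[3][4] = 66
paddr = 66 * 8 + 2 = 530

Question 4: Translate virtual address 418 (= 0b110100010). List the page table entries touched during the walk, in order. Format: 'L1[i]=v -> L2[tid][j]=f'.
Answer: L1[6]=3 -> L2[3][4]=66

Derivation:
vaddr = 418 = 0b110100010
Split: l1_idx=6, l2_idx=4, offset=2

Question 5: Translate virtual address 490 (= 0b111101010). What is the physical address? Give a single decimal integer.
Answer: 402

Derivation:
vaddr = 490 = 0b111101010
Split: l1_idx=7, l2_idx=5, offset=2
L1[7] = 0
L2[0][5] = 50
paddr = 50 * 8 + 2 = 402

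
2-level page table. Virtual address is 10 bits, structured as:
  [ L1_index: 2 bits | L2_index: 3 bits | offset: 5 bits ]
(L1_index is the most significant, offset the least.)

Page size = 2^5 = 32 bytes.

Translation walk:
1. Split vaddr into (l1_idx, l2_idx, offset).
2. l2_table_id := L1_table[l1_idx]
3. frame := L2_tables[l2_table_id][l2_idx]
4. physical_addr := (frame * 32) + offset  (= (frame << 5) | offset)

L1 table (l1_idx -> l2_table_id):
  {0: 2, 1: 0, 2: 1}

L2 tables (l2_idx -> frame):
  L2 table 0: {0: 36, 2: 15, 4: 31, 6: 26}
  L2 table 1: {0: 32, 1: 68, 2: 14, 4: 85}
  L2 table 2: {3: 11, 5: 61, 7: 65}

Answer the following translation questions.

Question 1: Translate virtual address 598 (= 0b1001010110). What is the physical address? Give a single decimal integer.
vaddr = 598 = 0b1001010110
Split: l1_idx=2, l2_idx=2, offset=22
L1[2] = 1
L2[1][2] = 14
paddr = 14 * 32 + 22 = 470

Answer: 470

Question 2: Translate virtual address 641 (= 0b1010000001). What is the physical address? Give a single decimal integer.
Answer: 2721

Derivation:
vaddr = 641 = 0b1010000001
Split: l1_idx=2, l2_idx=4, offset=1
L1[2] = 1
L2[1][4] = 85
paddr = 85 * 32 + 1 = 2721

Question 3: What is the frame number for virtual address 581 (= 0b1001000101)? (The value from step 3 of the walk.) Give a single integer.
Answer: 14

Derivation:
vaddr = 581: l1_idx=2, l2_idx=2
L1[2] = 1; L2[1][2] = 14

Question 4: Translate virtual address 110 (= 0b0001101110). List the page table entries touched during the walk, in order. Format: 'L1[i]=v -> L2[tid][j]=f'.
vaddr = 110 = 0b0001101110
Split: l1_idx=0, l2_idx=3, offset=14

Answer: L1[0]=2 -> L2[2][3]=11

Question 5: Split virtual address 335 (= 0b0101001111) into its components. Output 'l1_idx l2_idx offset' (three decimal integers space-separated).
Answer: 1 2 15

Derivation:
vaddr = 335 = 0b0101001111
  top 2 bits -> l1_idx = 1
  next 3 bits -> l2_idx = 2
  bottom 5 bits -> offset = 15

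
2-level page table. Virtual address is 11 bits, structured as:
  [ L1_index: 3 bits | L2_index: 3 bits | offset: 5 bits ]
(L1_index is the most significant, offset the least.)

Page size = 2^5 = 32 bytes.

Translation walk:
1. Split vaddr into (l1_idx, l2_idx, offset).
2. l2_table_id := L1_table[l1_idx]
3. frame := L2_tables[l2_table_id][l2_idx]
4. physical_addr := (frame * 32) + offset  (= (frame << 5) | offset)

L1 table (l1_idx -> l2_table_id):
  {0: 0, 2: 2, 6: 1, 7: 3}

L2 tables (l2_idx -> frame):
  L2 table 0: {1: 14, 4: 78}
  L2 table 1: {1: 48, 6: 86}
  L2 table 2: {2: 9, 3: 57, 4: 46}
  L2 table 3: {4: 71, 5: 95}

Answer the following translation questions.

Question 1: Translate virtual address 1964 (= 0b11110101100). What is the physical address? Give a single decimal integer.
vaddr = 1964 = 0b11110101100
Split: l1_idx=7, l2_idx=5, offset=12
L1[7] = 3
L2[3][5] = 95
paddr = 95 * 32 + 12 = 3052

Answer: 3052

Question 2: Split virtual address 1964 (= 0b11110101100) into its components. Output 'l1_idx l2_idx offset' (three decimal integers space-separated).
vaddr = 1964 = 0b11110101100
  top 3 bits -> l1_idx = 7
  next 3 bits -> l2_idx = 5
  bottom 5 bits -> offset = 12

Answer: 7 5 12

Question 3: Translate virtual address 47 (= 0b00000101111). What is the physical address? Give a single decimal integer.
vaddr = 47 = 0b00000101111
Split: l1_idx=0, l2_idx=1, offset=15
L1[0] = 0
L2[0][1] = 14
paddr = 14 * 32 + 15 = 463

Answer: 463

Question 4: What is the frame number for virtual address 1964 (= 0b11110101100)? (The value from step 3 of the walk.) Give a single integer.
vaddr = 1964: l1_idx=7, l2_idx=5
L1[7] = 3; L2[3][5] = 95

Answer: 95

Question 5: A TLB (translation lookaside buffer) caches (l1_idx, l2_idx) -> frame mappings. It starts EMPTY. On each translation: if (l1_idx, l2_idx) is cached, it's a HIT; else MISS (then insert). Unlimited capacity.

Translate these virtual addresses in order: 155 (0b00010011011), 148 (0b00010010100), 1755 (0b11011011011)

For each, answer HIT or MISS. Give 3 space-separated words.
vaddr=155: (0,4) not in TLB -> MISS, insert
vaddr=148: (0,4) in TLB -> HIT
vaddr=1755: (6,6) not in TLB -> MISS, insert

Answer: MISS HIT MISS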